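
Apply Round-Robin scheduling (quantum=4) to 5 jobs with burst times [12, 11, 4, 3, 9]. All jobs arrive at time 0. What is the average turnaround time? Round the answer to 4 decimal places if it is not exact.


Time quantum = 4
Execution trace:
  J1 runs 4 units, time = 4
  J2 runs 4 units, time = 8
  J3 runs 4 units, time = 12
  J4 runs 3 units, time = 15
  J5 runs 4 units, time = 19
  J1 runs 4 units, time = 23
  J2 runs 4 units, time = 27
  J5 runs 4 units, time = 31
  J1 runs 4 units, time = 35
  J2 runs 3 units, time = 38
  J5 runs 1 units, time = 39
Finish times: [35, 38, 12, 15, 39]
Average turnaround = 139/5 = 27.8

27.8


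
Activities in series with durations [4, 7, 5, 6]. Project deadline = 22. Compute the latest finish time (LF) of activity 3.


LF(activity 3) = deadline - sum of successor durations
Successors: activities 4 through 4 with durations [6]
Sum of successor durations = 6
LF = 22 - 6 = 16

16


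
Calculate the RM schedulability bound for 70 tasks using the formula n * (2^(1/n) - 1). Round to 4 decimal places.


Compute 2^(1/70) = 1.0099512906
Subtract 1: 1.0099512906 - 1 = 0.0099512906
Multiply by n: 70 * 0.0099512906 = 0.6965903420
Round to 4 dp: 0.6966

0.6966


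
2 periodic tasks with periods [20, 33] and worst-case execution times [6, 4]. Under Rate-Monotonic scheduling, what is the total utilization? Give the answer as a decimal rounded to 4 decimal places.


Compute individual utilizations (exact fractions):
  Task 1: C/T = 6/20 = 3/10 (approx. 0.3)
  Task 2: C/T = 4/33 (approx. 0.1212)
Total utilization U = 3/10 + 4/33 = 139/330
Rounded to 4 decimal places: U = 0.4212
RM (Liu & Layland) bound for 2 tasks = 0.828427; compare with U = 139/330 (approx. 0.421212)
U <= bound, so schedulable by RM sufficient condition.

0.4212


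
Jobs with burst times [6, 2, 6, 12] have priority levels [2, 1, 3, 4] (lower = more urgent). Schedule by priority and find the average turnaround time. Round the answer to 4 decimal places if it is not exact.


Sort by priority (ascending = highest first):
Order: [(1, 2), (2, 6), (3, 6), (4, 12)]
Completion times:
  Priority 1, burst=2, C=2
  Priority 2, burst=6, C=8
  Priority 3, burst=6, C=14
  Priority 4, burst=12, C=26
Average turnaround = 50/4 = 12.5

12.5


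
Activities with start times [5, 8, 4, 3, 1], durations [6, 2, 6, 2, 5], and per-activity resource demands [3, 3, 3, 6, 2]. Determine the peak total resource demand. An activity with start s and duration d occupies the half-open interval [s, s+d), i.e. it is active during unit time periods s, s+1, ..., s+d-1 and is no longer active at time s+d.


Each activity i is active on [start_i, start_i + duration_i).
Compute total resource usage per time slot:
  t=0: active resources = [], total = 0
  t=1: active resources = [2], total = 2
  t=2: active resources = [2], total = 2
  t=3: active resources = [6, 2], total = 8
  t=4: active resources = [3, 6, 2], total = 11
  t=5: active resources = [3, 3, 2], total = 8
  t=6: active resources = [3, 3], total = 6
  t=7: active resources = [3, 3], total = 6
  t=8: active resources = [3, 3, 3], total = 9
  t=9: active resources = [3, 3, 3], total = 9
  t=10: active resources = [3], total = 3
Peak resource demand = 11

11


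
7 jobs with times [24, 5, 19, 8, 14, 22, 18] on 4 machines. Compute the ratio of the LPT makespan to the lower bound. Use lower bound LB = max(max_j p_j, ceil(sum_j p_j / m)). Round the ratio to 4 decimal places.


LPT order: [24, 22, 19, 18, 14, 8, 5]
Machine loads after assignment: [24, 27, 27, 32]
LPT makespan = 32
Lower bound = max(max_job, ceil(total/4)) = max(24, 28) = 28
Ratio = 32 / 28 = 1.1429

1.1429


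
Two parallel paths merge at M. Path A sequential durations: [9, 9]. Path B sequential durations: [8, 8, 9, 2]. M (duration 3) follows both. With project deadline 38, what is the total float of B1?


Forward pass: ES(B1) = sum of predecessors on chain B = 0
EF = ES + duration = 0 + 8 = 8
Backward pass: LF(M) = deadline = 38; LS(M) = 38 - 3 = 35
LF(B1) = LS(M) - sum(successors on chain B) = 35 - 19 = 16
LS = LF - duration = 16 - 8 = 8
Total float = LS - ES = 8 - 0 = 8

8


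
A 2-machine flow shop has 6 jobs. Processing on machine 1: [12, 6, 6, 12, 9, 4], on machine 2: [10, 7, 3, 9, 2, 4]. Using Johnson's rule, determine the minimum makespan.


Apply Johnson's rule:
  Group 1 (a <= b): [(6, 4, 4), (2, 6, 7)]
  Group 2 (a > b): [(1, 12, 10), (4, 12, 9), (3, 6, 3), (5, 9, 2)]
Optimal job order: [6, 2, 1, 4, 3, 5]
Schedule:
  Job 6: M1 done at 4, M2 done at 8
  Job 2: M1 done at 10, M2 done at 17
  Job 1: M1 done at 22, M2 done at 32
  Job 4: M1 done at 34, M2 done at 43
  Job 3: M1 done at 40, M2 done at 46
  Job 5: M1 done at 49, M2 done at 51
Makespan = 51

51


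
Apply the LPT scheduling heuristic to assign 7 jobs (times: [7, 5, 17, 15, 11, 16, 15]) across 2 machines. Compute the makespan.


Sort jobs in decreasing order (LPT): [17, 16, 15, 15, 11, 7, 5]
Assign each job to the least loaded machine:
  Machine 1: jobs [17, 15, 7, 5], load = 44
  Machine 2: jobs [16, 15, 11], load = 42
Makespan = max load = 44

44


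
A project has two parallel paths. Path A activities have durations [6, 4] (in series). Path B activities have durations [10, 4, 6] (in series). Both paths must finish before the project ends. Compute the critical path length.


Path A total = 6 + 4 = 10
Path B total = 10 + 4 + 6 = 20
Critical path = longest path = max(10, 20) = 20

20


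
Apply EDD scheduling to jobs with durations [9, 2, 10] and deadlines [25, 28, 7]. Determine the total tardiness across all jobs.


Sort by due date (EDD order): [(10, 7), (9, 25), (2, 28)]
Compute completion times and tardiness:
  Job 1: p=10, d=7, C=10, tardiness=max(0,10-7)=3
  Job 2: p=9, d=25, C=19, tardiness=max(0,19-25)=0
  Job 3: p=2, d=28, C=21, tardiness=max(0,21-28)=0
Total tardiness = 3

3


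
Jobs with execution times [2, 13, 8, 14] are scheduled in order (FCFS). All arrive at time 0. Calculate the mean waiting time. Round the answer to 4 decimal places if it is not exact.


FCFS order (as given): [2, 13, 8, 14]
Waiting times:
  Job 1: wait = 0
  Job 2: wait = 2
  Job 3: wait = 15
  Job 4: wait = 23
Sum of waiting times = 40
Average waiting time = 40/4 = 10.0

10.0


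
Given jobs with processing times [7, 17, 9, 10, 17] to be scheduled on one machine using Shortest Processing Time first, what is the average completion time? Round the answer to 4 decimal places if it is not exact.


Sort jobs by processing time (SPT order): [7, 9, 10, 17, 17]
Compute completion times sequentially:
  Job 1: processing = 7, completes at 7
  Job 2: processing = 9, completes at 16
  Job 3: processing = 10, completes at 26
  Job 4: processing = 17, completes at 43
  Job 5: processing = 17, completes at 60
Sum of completion times = 152
Average completion time = 152/5 = 30.4

30.4


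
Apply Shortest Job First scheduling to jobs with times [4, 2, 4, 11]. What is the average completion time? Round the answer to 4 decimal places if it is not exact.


SJF order (ascending): [2, 4, 4, 11]
Completion times:
  Job 1: burst=2, C=2
  Job 2: burst=4, C=6
  Job 3: burst=4, C=10
  Job 4: burst=11, C=21
Average completion = 39/4 = 9.75

9.75


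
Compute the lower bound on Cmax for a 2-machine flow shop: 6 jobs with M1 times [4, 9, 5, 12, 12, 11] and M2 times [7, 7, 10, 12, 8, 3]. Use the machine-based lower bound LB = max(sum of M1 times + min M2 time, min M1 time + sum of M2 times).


LB1 = sum(M1 times) + min(M2 times) = 53 + 3 = 56
LB2 = min(M1 times) + sum(M2 times) = 4 + 47 = 51
Lower bound = max(LB1, LB2) = max(56, 51) = 56

56


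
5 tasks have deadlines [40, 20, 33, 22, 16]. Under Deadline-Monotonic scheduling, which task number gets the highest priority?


Sort tasks by relative deadline (ascending):
  Task 5: deadline = 16
  Task 2: deadline = 20
  Task 4: deadline = 22
  Task 3: deadline = 33
  Task 1: deadline = 40
Priority order (highest first): [5, 2, 4, 3, 1]
Highest priority task = 5

5


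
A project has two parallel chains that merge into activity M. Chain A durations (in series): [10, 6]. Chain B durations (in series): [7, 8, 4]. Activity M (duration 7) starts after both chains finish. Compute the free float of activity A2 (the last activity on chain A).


ES(A2) = sum of predecessors on chain A = 10
EF(A2) = ES + duration = 10 + 6 = 16
Successor of A2 is M. ES(M) = max(sum(A), sum(B)) = max(16, 19) = 19
Free float = ES(successor) - EF(current) = 19 - 16 = 3

3


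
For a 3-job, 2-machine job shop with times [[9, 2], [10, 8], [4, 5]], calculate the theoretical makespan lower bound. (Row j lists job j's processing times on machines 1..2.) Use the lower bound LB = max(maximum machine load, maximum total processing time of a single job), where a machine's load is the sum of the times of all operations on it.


Machine loads:
  Machine 1: 9 + 10 + 4 = 23
  Machine 2: 2 + 8 + 5 = 15
Max machine load = 23
Job totals:
  Job 1: 11
  Job 2: 18
  Job 3: 9
Max job total = 18
Lower bound = max(23, 18) = 23

23


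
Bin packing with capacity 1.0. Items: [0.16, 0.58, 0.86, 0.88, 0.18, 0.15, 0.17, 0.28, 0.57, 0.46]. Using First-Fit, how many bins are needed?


Place items sequentially using First-Fit:
  Item 0.16 -> new Bin 1
  Item 0.58 -> Bin 1 (now 0.74)
  Item 0.86 -> new Bin 2
  Item 0.88 -> new Bin 3
  Item 0.18 -> Bin 1 (now 0.92)
  Item 0.15 -> new Bin 4
  Item 0.17 -> Bin 4 (now 0.32)
  Item 0.28 -> Bin 4 (now 0.6)
  Item 0.57 -> new Bin 5
  Item 0.46 -> new Bin 6
Total bins used = 6

6


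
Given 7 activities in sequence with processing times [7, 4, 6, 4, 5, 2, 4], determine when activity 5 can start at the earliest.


Activity 5 starts after activities 1 through 4 complete.
Predecessor durations: [7, 4, 6, 4]
ES = 7 + 4 + 6 + 4 = 21

21


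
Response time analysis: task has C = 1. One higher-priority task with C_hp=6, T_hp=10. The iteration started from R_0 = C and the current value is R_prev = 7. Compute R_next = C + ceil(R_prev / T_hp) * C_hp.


R_next = C + ceil(R_prev / T_hp) * C_hp
ceil(7 / 10) = ceil(0.7) = 1
Interference = 1 * 6 = 6
R_next = 1 + 6 = 7
R_next = R_prev, so the iteration has converged (response time = 7).

7


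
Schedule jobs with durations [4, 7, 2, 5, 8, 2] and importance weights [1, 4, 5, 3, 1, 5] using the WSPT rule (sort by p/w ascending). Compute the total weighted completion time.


Compute p/w ratios and sort ascending (WSPT): [(2, 5), (2, 5), (5, 3), (7, 4), (4, 1), (8, 1)]
Compute weighted completion times:
  Job (p=2,w=5): C=2, w*C=5*2=10
  Job (p=2,w=5): C=4, w*C=5*4=20
  Job (p=5,w=3): C=9, w*C=3*9=27
  Job (p=7,w=4): C=16, w*C=4*16=64
  Job (p=4,w=1): C=20, w*C=1*20=20
  Job (p=8,w=1): C=28, w*C=1*28=28
Total weighted completion time = 169

169


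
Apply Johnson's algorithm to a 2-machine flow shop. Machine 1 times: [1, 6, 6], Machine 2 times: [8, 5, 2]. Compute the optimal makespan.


Apply Johnson's rule:
  Group 1 (a <= b): [(1, 1, 8)]
  Group 2 (a > b): [(2, 6, 5), (3, 6, 2)]
Optimal job order: [1, 2, 3]
Schedule:
  Job 1: M1 done at 1, M2 done at 9
  Job 2: M1 done at 7, M2 done at 14
  Job 3: M1 done at 13, M2 done at 16
Makespan = 16

16


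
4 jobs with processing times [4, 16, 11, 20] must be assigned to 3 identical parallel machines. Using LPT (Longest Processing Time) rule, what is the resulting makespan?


Sort jobs in decreasing order (LPT): [20, 16, 11, 4]
Assign each job to the least loaded machine:
  Machine 1: jobs [20], load = 20
  Machine 2: jobs [16], load = 16
  Machine 3: jobs [11, 4], load = 15
Makespan = max load = 20

20


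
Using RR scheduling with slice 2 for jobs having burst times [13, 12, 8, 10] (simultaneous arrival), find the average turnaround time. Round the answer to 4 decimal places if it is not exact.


Time quantum = 2
Execution trace:
  J1 runs 2 units, time = 2
  J2 runs 2 units, time = 4
  J3 runs 2 units, time = 6
  J4 runs 2 units, time = 8
  J1 runs 2 units, time = 10
  J2 runs 2 units, time = 12
  J3 runs 2 units, time = 14
  J4 runs 2 units, time = 16
  J1 runs 2 units, time = 18
  J2 runs 2 units, time = 20
  J3 runs 2 units, time = 22
  J4 runs 2 units, time = 24
  J1 runs 2 units, time = 26
  J2 runs 2 units, time = 28
  J3 runs 2 units, time = 30
  J4 runs 2 units, time = 32
  J1 runs 2 units, time = 34
  J2 runs 2 units, time = 36
  J4 runs 2 units, time = 38
  J1 runs 2 units, time = 40
  J2 runs 2 units, time = 42
  J1 runs 1 units, time = 43
Finish times: [43, 42, 30, 38]
Average turnaround = 153/4 = 38.25

38.25


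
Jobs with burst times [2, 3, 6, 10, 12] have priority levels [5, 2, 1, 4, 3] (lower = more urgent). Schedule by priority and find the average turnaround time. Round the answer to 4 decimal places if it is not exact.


Sort by priority (ascending = highest first):
Order: [(1, 6), (2, 3), (3, 12), (4, 10), (5, 2)]
Completion times:
  Priority 1, burst=6, C=6
  Priority 2, burst=3, C=9
  Priority 3, burst=12, C=21
  Priority 4, burst=10, C=31
  Priority 5, burst=2, C=33
Average turnaround = 100/5 = 20.0

20.0


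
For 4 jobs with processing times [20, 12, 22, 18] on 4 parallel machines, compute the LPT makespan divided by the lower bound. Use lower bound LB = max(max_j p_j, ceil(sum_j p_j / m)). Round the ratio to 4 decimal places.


LPT order: [22, 20, 18, 12]
Machine loads after assignment: [22, 20, 18, 12]
LPT makespan = 22
Lower bound = max(max_job, ceil(total/4)) = max(22, 18) = 22
Ratio = 22 / 22 = 1.0

1.0


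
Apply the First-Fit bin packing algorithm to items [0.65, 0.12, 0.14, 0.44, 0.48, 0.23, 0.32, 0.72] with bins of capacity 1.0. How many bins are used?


Place items sequentially using First-Fit:
  Item 0.65 -> new Bin 1
  Item 0.12 -> Bin 1 (now 0.77)
  Item 0.14 -> Bin 1 (now 0.91)
  Item 0.44 -> new Bin 2
  Item 0.48 -> Bin 2 (now 0.92)
  Item 0.23 -> new Bin 3
  Item 0.32 -> Bin 3 (now 0.55)
  Item 0.72 -> new Bin 4
Total bins used = 4

4


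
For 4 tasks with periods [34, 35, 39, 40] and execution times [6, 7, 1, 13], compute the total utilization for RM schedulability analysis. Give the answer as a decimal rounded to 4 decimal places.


Compute individual utilizations (exact fractions):
  Task 1: C/T = 6/34 = 3/17 (approx. 0.1765)
  Task 2: C/T = 7/35 = 1/5 (approx. 0.2)
  Task 3: C/T = 1/39 (approx. 0.0256)
  Task 4: C/T = 13/40 (approx. 0.325)
Total utilization U = 3/17 + 1/5 + 1/39 + 13/40 = 19283/26520
Rounded to 4 decimal places: U = 0.7271
RM (Liu & Layland) bound for 4 tasks = 0.756828; compare with U = 19283/26520 (approx. 0.727112)
U <= bound, so schedulable by RM sufficient condition.

0.7271


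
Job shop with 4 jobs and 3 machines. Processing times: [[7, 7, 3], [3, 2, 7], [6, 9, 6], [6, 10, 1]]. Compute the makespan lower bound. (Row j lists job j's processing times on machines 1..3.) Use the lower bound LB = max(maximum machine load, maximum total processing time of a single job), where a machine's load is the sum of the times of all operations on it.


Machine loads:
  Machine 1: 7 + 3 + 6 + 6 = 22
  Machine 2: 7 + 2 + 9 + 10 = 28
  Machine 3: 3 + 7 + 6 + 1 = 17
Max machine load = 28
Job totals:
  Job 1: 17
  Job 2: 12
  Job 3: 21
  Job 4: 17
Max job total = 21
Lower bound = max(28, 21) = 28

28


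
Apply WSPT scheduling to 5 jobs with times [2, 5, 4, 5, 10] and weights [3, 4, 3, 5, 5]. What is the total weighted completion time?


Compute p/w ratios and sort ascending (WSPT): [(2, 3), (5, 5), (5, 4), (4, 3), (10, 5)]
Compute weighted completion times:
  Job (p=2,w=3): C=2, w*C=3*2=6
  Job (p=5,w=5): C=7, w*C=5*7=35
  Job (p=5,w=4): C=12, w*C=4*12=48
  Job (p=4,w=3): C=16, w*C=3*16=48
  Job (p=10,w=5): C=26, w*C=5*26=130
Total weighted completion time = 267

267


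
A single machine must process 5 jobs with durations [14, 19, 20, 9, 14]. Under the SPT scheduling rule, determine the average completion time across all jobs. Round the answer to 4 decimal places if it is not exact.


Sort jobs by processing time (SPT order): [9, 14, 14, 19, 20]
Compute completion times sequentially:
  Job 1: processing = 9, completes at 9
  Job 2: processing = 14, completes at 23
  Job 3: processing = 14, completes at 37
  Job 4: processing = 19, completes at 56
  Job 5: processing = 20, completes at 76
Sum of completion times = 201
Average completion time = 201/5 = 40.2

40.2


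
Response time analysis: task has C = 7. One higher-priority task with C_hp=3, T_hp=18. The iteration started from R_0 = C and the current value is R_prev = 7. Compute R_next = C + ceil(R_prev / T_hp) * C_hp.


R_next = C + ceil(R_prev / T_hp) * C_hp
ceil(7 / 18) = ceil(0.3889) = 1
Interference = 1 * 3 = 3
R_next = 7 + 3 = 10

10


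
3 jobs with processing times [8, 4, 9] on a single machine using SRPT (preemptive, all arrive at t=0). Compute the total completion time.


Since all jobs arrive at t=0, SRPT equals SPT ordering.
SPT order: [4, 8, 9]
Completion times:
  Job 1: p=4, C=4
  Job 2: p=8, C=12
  Job 3: p=9, C=21
Total completion time = 4 + 12 + 21 = 37

37


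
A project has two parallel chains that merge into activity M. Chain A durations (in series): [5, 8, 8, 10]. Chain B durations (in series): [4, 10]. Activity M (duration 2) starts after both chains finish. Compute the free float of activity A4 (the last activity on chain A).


ES(A4) = sum of predecessors on chain A = 21
EF(A4) = ES + duration = 21 + 10 = 31
Successor of A4 is M. ES(M) = max(sum(A), sum(B)) = max(31, 14) = 31
Free float = ES(successor) - EF(current) = 31 - 31 = 0

0


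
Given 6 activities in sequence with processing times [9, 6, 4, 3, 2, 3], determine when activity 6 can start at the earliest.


Activity 6 starts after activities 1 through 5 complete.
Predecessor durations: [9, 6, 4, 3, 2]
ES = 9 + 6 + 4 + 3 + 2 = 24

24


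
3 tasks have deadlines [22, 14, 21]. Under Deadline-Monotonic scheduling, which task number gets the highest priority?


Sort tasks by relative deadline (ascending):
  Task 2: deadline = 14
  Task 3: deadline = 21
  Task 1: deadline = 22
Priority order (highest first): [2, 3, 1]
Highest priority task = 2

2


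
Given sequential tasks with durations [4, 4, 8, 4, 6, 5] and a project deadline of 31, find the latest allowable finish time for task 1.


LF(activity 1) = deadline - sum of successor durations
Successors: activities 2 through 6 with durations [4, 8, 4, 6, 5]
Sum of successor durations = 27
LF = 31 - 27 = 4

4


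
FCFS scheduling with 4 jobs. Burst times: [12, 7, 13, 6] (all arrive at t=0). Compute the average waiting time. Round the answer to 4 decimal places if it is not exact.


FCFS order (as given): [12, 7, 13, 6]
Waiting times:
  Job 1: wait = 0
  Job 2: wait = 12
  Job 3: wait = 19
  Job 4: wait = 32
Sum of waiting times = 63
Average waiting time = 63/4 = 15.75

15.75


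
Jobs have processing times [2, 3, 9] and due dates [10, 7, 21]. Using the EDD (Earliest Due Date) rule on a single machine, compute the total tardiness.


Sort by due date (EDD order): [(3, 7), (2, 10), (9, 21)]
Compute completion times and tardiness:
  Job 1: p=3, d=7, C=3, tardiness=max(0,3-7)=0
  Job 2: p=2, d=10, C=5, tardiness=max(0,5-10)=0
  Job 3: p=9, d=21, C=14, tardiness=max(0,14-21)=0
Total tardiness = 0

0


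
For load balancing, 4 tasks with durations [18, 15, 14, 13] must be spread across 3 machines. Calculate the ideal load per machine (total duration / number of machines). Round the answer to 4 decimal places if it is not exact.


Total processing time = 18 + 15 + 14 + 13 = 60
Number of machines = 3
Ideal balanced load = 60 / 3 = 20.0

20.0


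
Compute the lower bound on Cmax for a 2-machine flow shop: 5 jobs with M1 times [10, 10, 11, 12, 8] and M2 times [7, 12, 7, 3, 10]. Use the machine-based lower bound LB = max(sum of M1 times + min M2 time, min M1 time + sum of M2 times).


LB1 = sum(M1 times) + min(M2 times) = 51 + 3 = 54
LB2 = min(M1 times) + sum(M2 times) = 8 + 39 = 47
Lower bound = max(LB1, LB2) = max(54, 47) = 54

54


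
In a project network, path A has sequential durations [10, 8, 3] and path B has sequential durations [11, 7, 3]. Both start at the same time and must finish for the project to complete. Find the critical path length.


Path A total = 10 + 8 + 3 = 21
Path B total = 11 + 7 + 3 = 21
Critical path = longest path = max(21, 21) = 21

21


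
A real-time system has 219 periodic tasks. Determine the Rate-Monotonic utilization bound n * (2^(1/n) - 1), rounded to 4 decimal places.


Compute 2^(1/219) = 1.0031700697
Subtract 1: 1.0031700697 - 1 = 0.0031700697
Multiply by n: 219 * 0.0031700697 = 0.6942452643
Round to 4 dp: 0.6942

0.6942


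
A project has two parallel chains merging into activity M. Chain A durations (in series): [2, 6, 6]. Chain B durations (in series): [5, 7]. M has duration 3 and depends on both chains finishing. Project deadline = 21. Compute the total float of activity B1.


Forward pass: ES(B1) = sum of predecessors on chain B = 0
EF = ES + duration = 0 + 5 = 5
Backward pass: LF(M) = deadline = 21; LS(M) = 21 - 3 = 18
LF(B1) = LS(M) - sum(successors on chain B) = 18 - 7 = 11
LS = LF - duration = 11 - 5 = 6
Total float = LS - ES = 6 - 0 = 6

6


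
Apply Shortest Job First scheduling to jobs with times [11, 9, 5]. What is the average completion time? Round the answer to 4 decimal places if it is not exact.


SJF order (ascending): [5, 9, 11]
Completion times:
  Job 1: burst=5, C=5
  Job 2: burst=9, C=14
  Job 3: burst=11, C=25
Average completion = 44/3 = 14.6667

14.6667


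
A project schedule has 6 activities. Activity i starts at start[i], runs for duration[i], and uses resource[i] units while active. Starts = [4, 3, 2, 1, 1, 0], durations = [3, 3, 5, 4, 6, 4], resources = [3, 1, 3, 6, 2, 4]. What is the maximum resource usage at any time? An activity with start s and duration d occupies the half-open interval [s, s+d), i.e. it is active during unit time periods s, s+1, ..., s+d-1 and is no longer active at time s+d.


Each activity i is active on [start_i, start_i + duration_i).
Compute total resource usage per time slot:
  t=0: active resources = [4], total = 4
  t=1: active resources = [6, 2, 4], total = 12
  t=2: active resources = [3, 6, 2, 4], total = 15
  t=3: active resources = [1, 3, 6, 2, 4], total = 16
  t=4: active resources = [3, 1, 3, 6, 2], total = 15
  t=5: active resources = [3, 1, 3, 2], total = 9
  t=6: active resources = [3, 3, 2], total = 8
Peak resource demand = 16

16


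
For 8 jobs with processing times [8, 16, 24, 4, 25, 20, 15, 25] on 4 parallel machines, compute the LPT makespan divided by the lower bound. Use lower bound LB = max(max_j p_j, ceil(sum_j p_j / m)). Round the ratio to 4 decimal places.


LPT order: [25, 25, 24, 20, 16, 15, 8, 4]
Machine loads after assignment: [33, 29, 39, 36]
LPT makespan = 39
Lower bound = max(max_job, ceil(total/4)) = max(25, 35) = 35
Ratio = 39 / 35 = 1.1143

1.1143


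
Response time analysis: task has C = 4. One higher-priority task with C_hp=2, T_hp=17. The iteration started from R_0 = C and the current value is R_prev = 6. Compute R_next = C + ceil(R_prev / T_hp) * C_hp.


R_next = C + ceil(R_prev / T_hp) * C_hp
ceil(6 / 17) = ceil(0.3529) = 1
Interference = 1 * 2 = 2
R_next = 4 + 2 = 6
R_next = R_prev, so the iteration has converged (response time = 6).

6


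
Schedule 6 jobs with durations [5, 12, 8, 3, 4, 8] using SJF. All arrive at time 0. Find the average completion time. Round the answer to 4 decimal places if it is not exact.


SJF order (ascending): [3, 4, 5, 8, 8, 12]
Completion times:
  Job 1: burst=3, C=3
  Job 2: burst=4, C=7
  Job 3: burst=5, C=12
  Job 4: burst=8, C=20
  Job 5: burst=8, C=28
  Job 6: burst=12, C=40
Average completion = 110/6 = 18.3333

18.3333


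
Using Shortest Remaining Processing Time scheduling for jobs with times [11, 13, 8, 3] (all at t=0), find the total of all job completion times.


Since all jobs arrive at t=0, SRPT equals SPT ordering.
SPT order: [3, 8, 11, 13]
Completion times:
  Job 1: p=3, C=3
  Job 2: p=8, C=11
  Job 3: p=11, C=22
  Job 4: p=13, C=35
Total completion time = 3 + 11 + 22 + 35 = 71

71


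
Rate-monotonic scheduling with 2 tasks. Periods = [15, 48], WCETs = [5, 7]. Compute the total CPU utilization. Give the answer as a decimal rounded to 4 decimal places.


Compute individual utilizations (exact fractions):
  Task 1: C/T = 5/15 = 1/3 (approx. 0.3333)
  Task 2: C/T = 7/48 (approx. 0.1458)
Total utilization U = 1/3 + 7/48 = 23/48
Rounded to 4 decimal places: U = 0.4792
RM (Liu & Layland) bound for 2 tasks = 0.828427; compare with U = 23/48 (approx. 0.479167)
U <= bound, so schedulable by RM sufficient condition.

0.4792


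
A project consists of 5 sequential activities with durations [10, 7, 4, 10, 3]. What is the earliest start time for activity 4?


Activity 4 starts after activities 1 through 3 complete.
Predecessor durations: [10, 7, 4]
ES = 10 + 7 + 4 = 21

21


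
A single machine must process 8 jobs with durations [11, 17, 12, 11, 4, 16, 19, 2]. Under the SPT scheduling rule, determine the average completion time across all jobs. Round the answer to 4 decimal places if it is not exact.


Sort jobs by processing time (SPT order): [2, 4, 11, 11, 12, 16, 17, 19]
Compute completion times sequentially:
  Job 1: processing = 2, completes at 2
  Job 2: processing = 4, completes at 6
  Job 3: processing = 11, completes at 17
  Job 4: processing = 11, completes at 28
  Job 5: processing = 12, completes at 40
  Job 6: processing = 16, completes at 56
  Job 7: processing = 17, completes at 73
  Job 8: processing = 19, completes at 92
Sum of completion times = 314
Average completion time = 314/8 = 39.25

39.25


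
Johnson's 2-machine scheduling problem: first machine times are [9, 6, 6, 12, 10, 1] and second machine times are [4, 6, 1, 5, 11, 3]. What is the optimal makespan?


Apply Johnson's rule:
  Group 1 (a <= b): [(6, 1, 3), (2, 6, 6), (5, 10, 11)]
  Group 2 (a > b): [(4, 12, 5), (1, 9, 4), (3, 6, 1)]
Optimal job order: [6, 2, 5, 4, 1, 3]
Schedule:
  Job 6: M1 done at 1, M2 done at 4
  Job 2: M1 done at 7, M2 done at 13
  Job 5: M1 done at 17, M2 done at 28
  Job 4: M1 done at 29, M2 done at 34
  Job 1: M1 done at 38, M2 done at 42
  Job 3: M1 done at 44, M2 done at 45
Makespan = 45

45


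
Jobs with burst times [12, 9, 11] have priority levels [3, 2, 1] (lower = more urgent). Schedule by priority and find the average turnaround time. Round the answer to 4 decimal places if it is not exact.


Sort by priority (ascending = highest first):
Order: [(1, 11), (2, 9), (3, 12)]
Completion times:
  Priority 1, burst=11, C=11
  Priority 2, burst=9, C=20
  Priority 3, burst=12, C=32
Average turnaround = 63/3 = 21.0

21.0


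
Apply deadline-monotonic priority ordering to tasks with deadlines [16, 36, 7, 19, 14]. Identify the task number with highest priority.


Sort tasks by relative deadline (ascending):
  Task 3: deadline = 7
  Task 5: deadline = 14
  Task 1: deadline = 16
  Task 4: deadline = 19
  Task 2: deadline = 36
Priority order (highest first): [3, 5, 1, 4, 2]
Highest priority task = 3

3


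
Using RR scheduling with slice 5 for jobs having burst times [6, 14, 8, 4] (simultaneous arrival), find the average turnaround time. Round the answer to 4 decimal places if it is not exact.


Time quantum = 5
Execution trace:
  J1 runs 5 units, time = 5
  J2 runs 5 units, time = 10
  J3 runs 5 units, time = 15
  J4 runs 4 units, time = 19
  J1 runs 1 units, time = 20
  J2 runs 5 units, time = 25
  J3 runs 3 units, time = 28
  J2 runs 4 units, time = 32
Finish times: [20, 32, 28, 19]
Average turnaround = 99/4 = 24.75

24.75


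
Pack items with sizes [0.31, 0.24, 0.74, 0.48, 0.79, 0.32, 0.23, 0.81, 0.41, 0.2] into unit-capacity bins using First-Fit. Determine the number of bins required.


Place items sequentially using First-Fit:
  Item 0.31 -> new Bin 1
  Item 0.24 -> Bin 1 (now 0.55)
  Item 0.74 -> new Bin 2
  Item 0.48 -> new Bin 3
  Item 0.79 -> new Bin 4
  Item 0.32 -> Bin 1 (now 0.87)
  Item 0.23 -> Bin 2 (now 0.97)
  Item 0.81 -> new Bin 5
  Item 0.41 -> Bin 3 (now 0.89)
  Item 0.2 -> Bin 4 (now 0.99)
Total bins used = 5

5


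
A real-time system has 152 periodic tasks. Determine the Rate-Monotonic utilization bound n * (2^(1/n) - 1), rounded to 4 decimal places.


Compute 2^(1/152) = 1.0045705923
Subtract 1: 1.0045705923 - 1 = 0.0045705923
Multiply by n: 152 * 0.0045705923 = 0.6947300296
Round to 4 dp: 0.6947

0.6947


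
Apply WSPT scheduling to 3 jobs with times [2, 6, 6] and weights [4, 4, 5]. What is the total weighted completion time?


Compute p/w ratios and sort ascending (WSPT): [(2, 4), (6, 5), (6, 4)]
Compute weighted completion times:
  Job (p=2,w=4): C=2, w*C=4*2=8
  Job (p=6,w=5): C=8, w*C=5*8=40
  Job (p=6,w=4): C=14, w*C=4*14=56
Total weighted completion time = 104

104


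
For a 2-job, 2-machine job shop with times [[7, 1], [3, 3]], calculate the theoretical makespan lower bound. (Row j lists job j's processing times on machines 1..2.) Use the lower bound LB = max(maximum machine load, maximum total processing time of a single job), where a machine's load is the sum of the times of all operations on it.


Machine loads:
  Machine 1: 7 + 3 = 10
  Machine 2: 1 + 3 = 4
Max machine load = 10
Job totals:
  Job 1: 8
  Job 2: 6
Max job total = 8
Lower bound = max(10, 8) = 10

10


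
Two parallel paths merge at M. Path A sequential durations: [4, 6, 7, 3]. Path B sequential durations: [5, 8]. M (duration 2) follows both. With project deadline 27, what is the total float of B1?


Forward pass: ES(B1) = sum of predecessors on chain B = 0
EF = ES + duration = 0 + 5 = 5
Backward pass: LF(M) = deadline = 27; LS(M) = 27 - 2 = 25
LF(B1) = LS(M) - sum(successors on chain B) = 25 - 8 = 17
LS = LF - duration = 17 - 5 = 12
Total float = LS - ES = 12 - 0 = 12

12


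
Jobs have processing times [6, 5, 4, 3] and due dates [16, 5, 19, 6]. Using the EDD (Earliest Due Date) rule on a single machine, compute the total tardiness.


Sort by due date (EDD order): [(5, 5), (3, 6), (6, 16), (4, 19)]
Compute completion times and tardiness:
  Job 1: p=5, d=5, C=5, tardiness=max(0,5-5)=0
  Job 2: p=3, d=6, C=8, tardiness=max(0,8-6)=2
  Job 3: p=6, d=16, C=14, tardiness=max(0,14-16)=0
  Job 4: p=4, d=19, C=18, tardiness=max(0,18-19)=0
Total tardiness = 2

2


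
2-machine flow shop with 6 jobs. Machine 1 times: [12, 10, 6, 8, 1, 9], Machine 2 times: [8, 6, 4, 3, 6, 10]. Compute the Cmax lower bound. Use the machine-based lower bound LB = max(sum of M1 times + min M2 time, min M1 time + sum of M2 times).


LB1 = sum(M1 times) + min(M2 times) = 46 + 3 = 49
LB2 = min(M1 times) + sum(M2 times) = 1 + 37 = 38
Lower bound = max(LB1, LB2) = max(49, 38) = 49

49


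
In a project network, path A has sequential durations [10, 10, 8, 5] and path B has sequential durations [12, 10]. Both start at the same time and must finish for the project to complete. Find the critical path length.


Path A total = 10 + 10 + 8 + 5 = 33
Path B total = 12 + 10 = 22
Critical path = longest path = max(33, 22) = 33

33


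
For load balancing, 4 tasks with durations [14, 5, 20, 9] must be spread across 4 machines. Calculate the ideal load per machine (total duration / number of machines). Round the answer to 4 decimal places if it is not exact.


Total processing time = 14 + 5 + 20 + 9 = 48
Number of machines = 4
Ideal balanced load = 48 / 4 = 12.0

12.0


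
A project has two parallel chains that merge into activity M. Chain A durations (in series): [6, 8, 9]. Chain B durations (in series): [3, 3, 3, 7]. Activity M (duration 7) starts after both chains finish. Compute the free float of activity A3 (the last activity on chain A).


ES(A3) = sum of predecessors on chain A = 14
EF(A3) = ES + duration = 14 + 9 = 23
Successor of A3 is M. ES(M) = max(sum(A), sum(B)) = max(23, 16) = 23
Free float = ES(successor) - EF(current) = 23 - 23 = 0

0


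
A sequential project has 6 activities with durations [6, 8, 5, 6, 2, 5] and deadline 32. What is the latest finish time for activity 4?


LF(activity 4) = deadline - sum of successor durations
Successors: activities 5 through 6 with durations [2, 5]
Sum of successor durations = 7
LF = 32 - 7 = 25

25


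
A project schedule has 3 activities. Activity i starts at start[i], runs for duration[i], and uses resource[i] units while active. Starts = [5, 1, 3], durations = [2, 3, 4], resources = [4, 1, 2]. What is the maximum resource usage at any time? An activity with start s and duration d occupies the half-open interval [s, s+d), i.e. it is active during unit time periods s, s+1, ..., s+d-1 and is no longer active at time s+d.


Each activity i is active on [start_i, start_i + duration_i).
Compute total resource usage per time slot:
  t=0: active resources = [], total = 0
  t=1: active resources = [1], total = 1
  t=2: active resources = [1], total = 1
  t=3: active resources = [1, 2], total = 3
  t=4: active resources = [2], total = 2
  t=5: active resources = [4, 2], total = 6
  t=6: active resources = [4, 2], total = 6
Peak resource demand = 6

6


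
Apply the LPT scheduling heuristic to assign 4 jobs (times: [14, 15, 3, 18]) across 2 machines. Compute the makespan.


Sort jobs in decreasing order (LPT): [18, 15, 14, 3]
Assign each job to the least loaded machine:
  Machine 1: jobs [18, 3], load = 21
  Machine 2: jobs [15, 14], load = 29
Makespan = max load = 29

29


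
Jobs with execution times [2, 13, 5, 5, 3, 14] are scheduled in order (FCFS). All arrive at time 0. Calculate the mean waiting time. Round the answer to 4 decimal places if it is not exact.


FCFS order (as given): [2, 13, 5, 5, 3, 14]
Waiting times:
  Job 1: wait = 0
  Job 2: wait = 2
  Job 3: wait = 15
  Job 4: wait = 20
  Job 5: wait = 25
  Job 6: wait = 28
Sum of waiting times = 90
Average waiting time = 90/6 = 15.0

15.0


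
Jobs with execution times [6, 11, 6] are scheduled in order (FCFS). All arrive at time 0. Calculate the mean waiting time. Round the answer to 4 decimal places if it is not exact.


FCFS order (as given): [6, 11, 6]
Waiting times:
  Job 1: wait = 0
  Job 2: wait = 6
  Job 3: wait = 17
Sum of waiting times = 23
Average waiting time = 23/3 = 7.6667

7.6667


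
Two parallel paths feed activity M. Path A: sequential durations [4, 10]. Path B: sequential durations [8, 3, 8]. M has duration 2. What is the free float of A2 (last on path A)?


ES(A2) = sum of predecessors on chain A = 4
EF(A2) = ES + duration = 4 + 10 = 14
Successor of A2 is M. ES(M) = max(sum(A), sum(B)) = max(14, 19) = 19
Free float = ES(successor) - EF(current) = 19 - 14 = 5

5


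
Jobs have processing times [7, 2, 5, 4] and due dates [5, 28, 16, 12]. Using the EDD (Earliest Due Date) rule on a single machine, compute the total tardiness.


Sort by due date (EDD order): [(7, 5), (4, 12), (5, 16), (2, 28)]
Compute completion times and tardiness:
  Job 1: p=7, d=5, C=7, tardiness=max(0,7-5)=2
  Job 2: p=4, d=12, C=11, tardiness=max(0,11-12)=0
  Job 3: p=5, d=16, C=16, tardiness=max(0,16-16)=0
  Job 4: p=2, d=28, C=18, tardiness=max(0,18-28)=0
Total tardiness = 2

2


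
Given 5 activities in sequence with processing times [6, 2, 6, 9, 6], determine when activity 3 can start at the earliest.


Activity 3 starts after activities 1 through 2 complete.
Predecessor durations: [6, 2]
ES = 6 + 2 = 8

8


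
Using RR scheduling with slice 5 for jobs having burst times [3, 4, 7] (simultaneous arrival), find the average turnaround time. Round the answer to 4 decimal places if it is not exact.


Time quantum = 5
Execution trace:
  J1 runs 3 units, time = 3
  J2 runs 4 units, time = 7
  J3 runs 5 units, time = 12
  J3 runs 2 units, time = 14
Finish times: [3, 7, 14]
Average turnaround = 24/3 = 8.0

8.0


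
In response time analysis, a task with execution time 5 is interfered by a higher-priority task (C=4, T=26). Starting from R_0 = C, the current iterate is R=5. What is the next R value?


R_next = C + ceil(R_prev / T_hp) * C_hp
ceil(5 / 26) = ceil(0.1923) = 1
Interference = 1 * 4 = 4
R_next = 5 + 4 = 9

9


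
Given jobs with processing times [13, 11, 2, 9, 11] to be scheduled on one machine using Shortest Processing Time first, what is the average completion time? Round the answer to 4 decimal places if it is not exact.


Sort jobs by processing time (SPT order): [2, 9, 11, 11, 13]
Compute completion times sequentially:
  Job 1: processing = 2, completes at 2
  Job 2: processing = 9, completes at 11
  Job 3: processing = 11, completes at 22
  Job 4: processing = 11, completes at 33
  Job 5: processing = 13, completes at 46
Sum of completion times = 114
Average completion time = 114/5 = 22.8

22.8


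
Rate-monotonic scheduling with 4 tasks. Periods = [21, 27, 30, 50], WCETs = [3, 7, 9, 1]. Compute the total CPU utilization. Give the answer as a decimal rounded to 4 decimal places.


Compute individual utilizations (exact fractions):
  Task 1: C/T = 3/21 = 1/7 (approx. 0.1429)
  Task 2: C/T = 7/27 (approx. 0.2593)
  Task 3: C/T = 9/30 = 3/10 (approx. 0.3)
  Task 4: C/T = 1/50 (approx. 0.02)
Total utilization U = 1/7 + 7/27 + 3/10 + 1/50 = 3412/4725
Rounded to 4 decimal places: U = 0.7221
RM (Liu & Layland) bound for 4 tasks = 0.756828; compare with U = 3412/4725 (approx. 0.722116)
U <= bound, so schedulable by RM sufficient condition.

0.7221


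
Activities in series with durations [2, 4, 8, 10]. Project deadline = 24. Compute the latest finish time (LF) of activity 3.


LF(activity 3) = deadline - sum of successor durations
Successors: activities 4 through 4 with durations [10]
Sum of successor durations = 10
LF = 24 - 10 = 14

14


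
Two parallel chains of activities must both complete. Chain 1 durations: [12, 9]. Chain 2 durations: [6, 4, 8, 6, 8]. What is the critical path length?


Path A total = 12 + 9 = 21
Path B total = 6 + 4 + 8 + 6 + 8 = 32
Critical path = longest path = max(21, 32) = 32

32


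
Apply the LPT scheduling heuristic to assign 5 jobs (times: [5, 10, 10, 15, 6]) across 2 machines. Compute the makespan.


Sort jobs in decreasing order (LPT): [15, 10, 10, 6, 5]
Assign each job to the least loaded machine:
  Machine 1: jobs [15, 6], load = 21
  Machine 2: jobs [10, 10, 5], load = 25
Makespan = max load = 25

25


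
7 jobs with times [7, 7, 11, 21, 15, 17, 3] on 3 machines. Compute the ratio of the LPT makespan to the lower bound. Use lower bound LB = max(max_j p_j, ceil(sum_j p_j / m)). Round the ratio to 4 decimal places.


LPT order: [21, 17, 15, 11, 7, 7, 3]
Machine loads after assignment: [28, 27, 26]
LPT makespan = 28
Lower bound = max(max_job, ceil(total/3)) = max(21, 27) = 27
Ratio = 28 / 27 = 1.037

1.037


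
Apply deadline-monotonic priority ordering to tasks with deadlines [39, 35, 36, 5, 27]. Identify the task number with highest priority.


Sort tasks by relative deadline (ascending):
  Task 4: deadline = 5
  Task 5: deadline = 27
  Task 2: deadline = 35
  Task 3: deadline = 36
  Task 1: deadline = 39
Priority order (highest first): [4, 5, 2, 3, 1]
Highest priority task = 4

4


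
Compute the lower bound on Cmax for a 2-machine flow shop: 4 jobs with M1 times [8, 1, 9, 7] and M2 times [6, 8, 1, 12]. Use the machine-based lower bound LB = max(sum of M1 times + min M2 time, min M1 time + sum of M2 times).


LB1 = sum(M1 times) + min(M2 times) = 25 + 1 = 26
LB2 = min(M1 times) + sum(M2 times) = 1 + 27 = 28
Lower bound = max(LB1, LB2) = max(26, 28) = 28

28


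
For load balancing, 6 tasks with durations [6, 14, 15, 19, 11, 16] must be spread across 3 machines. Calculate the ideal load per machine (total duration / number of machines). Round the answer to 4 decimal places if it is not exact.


Total processing time = 6 + 14 + 15 + 19 + 11 + 16 = 81
Number of machines = 3
Ideal balanced load = 81 / 3 = 27.0

27.0


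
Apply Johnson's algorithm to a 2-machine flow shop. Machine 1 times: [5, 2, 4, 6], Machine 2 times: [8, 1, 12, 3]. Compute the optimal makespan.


Apply Johnson's rule:
  Group 1 (a <= b): [(3, 4, 12), (1, 5, 8)]
  Group 2 (a > b): [(4, 6, 3), (2, 2, 1)]
Optimal job order: [3, 1, 4, 2]
Schedule:
  Job 3: M1 done at 4, M2 done at 16
  Job 1: M1 done at 9, M2 done at 24
  Job 4: M1 done at 15, M2 done at 27
  Job 2: M1 done at 17, M2 done at 28
Makespan = 28

28
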